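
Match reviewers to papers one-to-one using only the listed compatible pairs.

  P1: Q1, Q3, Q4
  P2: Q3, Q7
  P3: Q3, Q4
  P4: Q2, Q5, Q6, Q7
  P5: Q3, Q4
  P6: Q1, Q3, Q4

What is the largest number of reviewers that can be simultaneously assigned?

Unit-capacity flow: source→left, listed edges, right→sink; max matching = max flow.
Augmenting path P1→Q1 (+1); matched 1.
Augmenting path P2→Q3 (+1); matched 2.
Augmenting path P3→Q4 (+1); matched 3.
Augmenting path P4→Q2 (+1); matched 4.
Augmenting path P5→Q3→P2→Q7 (+1); matched 5.
No augmenting path remains; maximum matching = 5.
König certificate: {P2, P4, Q1, Q3, Q4} is a vertex cover of size 5 (every listed pair touches it), so no matching can be larger.

5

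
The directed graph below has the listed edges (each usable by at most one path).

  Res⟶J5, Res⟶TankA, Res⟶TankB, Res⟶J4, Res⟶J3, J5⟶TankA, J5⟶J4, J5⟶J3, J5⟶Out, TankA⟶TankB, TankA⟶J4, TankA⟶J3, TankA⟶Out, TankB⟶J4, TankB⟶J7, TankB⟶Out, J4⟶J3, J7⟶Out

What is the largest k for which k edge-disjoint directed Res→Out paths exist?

3

Assign every edge capacity 1; by Menger, the answer equals the max flow.
Path Res→J5→Out (+1); total 1.
Path Res→TankA→Out (+1); total 2.
Path Res→TankB→Out (+1); total 3.
No residual Res→Out path; max flow = 3.
Certifying cut of size 3: {Res→J5, Res→TankA, Res→TankB}.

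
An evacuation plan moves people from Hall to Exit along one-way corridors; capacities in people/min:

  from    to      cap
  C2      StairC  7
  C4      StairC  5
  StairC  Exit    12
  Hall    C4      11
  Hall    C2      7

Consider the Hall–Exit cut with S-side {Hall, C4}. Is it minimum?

Yes — it is a minimum cut (capacity 12).

Given cut capacity: 7 + 5 = 12.
Augment Hall→C4→StairC→Exit: bottleneck 5, flow now 5.
Augment Hall→C2→StairC→Exit: bottleneck 7, flow now 12.
No augmenting path remains; maximum flow = 12.
Cut capacity 12 equals the max flow, so it is a minimum cut.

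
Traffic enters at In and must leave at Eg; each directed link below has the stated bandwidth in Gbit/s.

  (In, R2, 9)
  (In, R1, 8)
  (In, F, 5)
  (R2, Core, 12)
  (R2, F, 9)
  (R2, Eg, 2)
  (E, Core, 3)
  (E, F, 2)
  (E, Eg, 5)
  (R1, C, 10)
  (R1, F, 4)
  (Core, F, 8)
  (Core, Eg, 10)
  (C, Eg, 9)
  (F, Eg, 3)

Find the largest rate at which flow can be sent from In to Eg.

Augment In→R2→Eg: bottleneck 2, flow now 2.
Augment In→F→Eg: bottleneck 3, flow now 5.
Augment In→R2→Core→Eg: bottleneck 7, flow now 12.
Augment In→R1→C→Eg: bottleneck 8, flow now 20.
No augmenting path remains; maximum flow = 20.
In the residual graph, reachable from In: {In, F}.
Min-cut edges: In→R2 (9), In→R1 (8), F→Eg (3); capacity 9 + 8 + 3 = 20.
This cut is saturated, so no flow can exceed 20.

20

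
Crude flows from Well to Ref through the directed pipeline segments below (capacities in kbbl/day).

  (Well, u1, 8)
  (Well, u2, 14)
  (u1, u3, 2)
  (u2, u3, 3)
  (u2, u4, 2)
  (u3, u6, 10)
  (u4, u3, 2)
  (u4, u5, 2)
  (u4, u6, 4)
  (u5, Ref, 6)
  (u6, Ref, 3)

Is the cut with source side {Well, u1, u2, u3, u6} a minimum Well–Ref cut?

Yes — it is a minimum cut (capacity 5).

Given cut capacity: 2 + 3 = 5.
Augment Well→u1→u3→u6→Ref: bottleneck 2, flow now 2.
Augment Well→u2→u3→u6→Ref: bottleneck 1, flow now 3.
Augment Well→u2→u4→u5→Ref: bottleneck 2, flow now 5.
No augmenting path remains; maximum flow = 5.
Cut capacity 5 equals the max flow, so it is a minimum cut.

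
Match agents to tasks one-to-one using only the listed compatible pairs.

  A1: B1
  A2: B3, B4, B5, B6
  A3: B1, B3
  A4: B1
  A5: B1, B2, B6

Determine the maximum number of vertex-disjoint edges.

4

Unit-capacity flow: source→left, listed edges, right→sink; max matching = max flow.
Augmenting path A1→B1 (+1); matched 1.
Augmenting path A2→B3 (+1); matched 2.
Augmenting path A5→B2 (+1); matched 3.
Augmenting path A3→B3→A2→B4 (+1); matched 4.
No augmenting path remains; maximum matching = 4.
König certificate: {A2, A3, A5, B1} is a vertex cover of size 4 (every listed pair touches it), so no matching can be larger.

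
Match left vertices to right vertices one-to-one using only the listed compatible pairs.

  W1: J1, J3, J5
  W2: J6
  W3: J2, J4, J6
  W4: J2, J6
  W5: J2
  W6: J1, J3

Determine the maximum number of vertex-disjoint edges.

5

Unit-capacity flow: source→left, listed edges, right→sink; max matching = max flow.
Augmenting path W1→J1 (+1); matched 1.
Augmenting path W2→J6 (+1); matched 2.
Augmenting path W3→J2 (+1); matched 3.
Augmenting path W6→J3 (+1); matched 4.
Augmenting path W4→J2→W3→J4 (+1); matched 5.
No augmenting path remains; maximum matching = 5.
König certificate: {W1, W3, W6, J2, J6} is a vertex cover of size 5 (every listed pair touches it), so no matching can be larger.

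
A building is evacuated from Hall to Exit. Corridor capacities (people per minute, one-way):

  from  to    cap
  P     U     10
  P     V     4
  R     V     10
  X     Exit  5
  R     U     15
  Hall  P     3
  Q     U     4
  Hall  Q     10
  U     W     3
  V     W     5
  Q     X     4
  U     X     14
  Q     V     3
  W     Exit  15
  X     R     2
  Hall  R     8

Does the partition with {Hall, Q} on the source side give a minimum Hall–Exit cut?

Given cut capacity: 3 + 8 + 4 + 3 + 4 = 22.
Augment Hall→Q→X→Exit: bottleneck 4, flow now 4.
Augment Hall→P→U→W→Exit: bottleneck 3, flow now 7.
Augment Hall→Q→U→X→Exit: bottleneck 1, flow now 8.
Augment Hall→Q→V→W→Exit: bottleneck 3, flow now 11.
Augment Hall→R→V→W→Exit: bottleneck 2, flow now 13.
No augmenting path remains; maximum flow = 13.
In the residual graph, reachable from Hall: {Hall, P, Q, R, U, V, X}.
Min-cut edges: U→W (3), V→W (5), X→Exit (5); capacity 3 + 5 + 5 = 13.
Cut capacity 22 exceeds the max flow 13, so it is not minimum.

No — its capacity is 22, but the minimum cut has capacity 13.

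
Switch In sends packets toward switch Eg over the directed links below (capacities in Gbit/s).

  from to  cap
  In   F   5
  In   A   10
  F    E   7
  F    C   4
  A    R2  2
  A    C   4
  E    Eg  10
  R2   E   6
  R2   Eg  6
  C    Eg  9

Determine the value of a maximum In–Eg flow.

Augment In→F→E→Eg: bottleneck 5, flow now 5.
Augment In→A→R2→Eg: bottleneck 2, flow now 7.
Augment In→A→C→Eg: bottleneck 4, flow now 11.
No augmenting path remains; maximum flow = 11.
In the residual graph, reachable from In: {In, A}.
Min-cut edges: In→F (5), A→R2 (2), A→C (4); capacity 5 + 2 + 4 = 11.
This cut is saturated, so no flow can exceed 11.

11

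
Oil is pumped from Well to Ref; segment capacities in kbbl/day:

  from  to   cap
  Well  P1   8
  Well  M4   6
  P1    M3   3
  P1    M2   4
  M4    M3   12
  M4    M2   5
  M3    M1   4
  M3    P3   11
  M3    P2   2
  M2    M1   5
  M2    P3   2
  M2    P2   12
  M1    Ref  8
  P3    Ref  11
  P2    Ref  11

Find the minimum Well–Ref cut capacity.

13

Augment Well→P1→M3→M1→Ref: bottleneck 3, flow now 3.
Augment Well→P1→M2→M1→Ref: bottleneck 4, flow now 7.
Augment Well→M4→M3→M1→Ref: bottleneck 1, flow now 8.
Augment Well→M4→M3→P3→Ref: bottleneck 5, flow now 13.
No augmenting path remains; maximum flow = 13.
By max-flow min-cut, the minimum cut capacity equals the max flow.
In the residual graph, reachable from Well: {Well, P1}.
Min-cut edges: Well→M4 (6), P1→M3 (3), P1→M2 (4); capacity 6 + 3 + 4 = 13.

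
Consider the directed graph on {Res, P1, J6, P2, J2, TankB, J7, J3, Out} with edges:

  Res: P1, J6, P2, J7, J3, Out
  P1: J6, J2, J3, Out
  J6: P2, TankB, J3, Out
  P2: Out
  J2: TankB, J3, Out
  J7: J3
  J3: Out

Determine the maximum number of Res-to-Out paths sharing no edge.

5

Assign every edge capacity 1; by Menger, the answer equals the max flow.
Path Res→Out (+1); total 1.
Path Res→P1→Out (+1); total 2.
Path Res→J6→Out (+1); total 3.
Path Res→P2→Out (+1); total 4.
Path Res→J3→Out (+1); total 5.
No residual Res→Out path; max flow = 5.
Certifying cut of size 5: {J3→Out, Res→J6, Res→Out, Res→P1, Res→P2}.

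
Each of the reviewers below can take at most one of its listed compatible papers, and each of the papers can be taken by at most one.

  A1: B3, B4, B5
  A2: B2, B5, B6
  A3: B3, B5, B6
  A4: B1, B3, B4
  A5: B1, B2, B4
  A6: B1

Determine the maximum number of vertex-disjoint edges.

Unit-capacity flow: source→left, listed edges, right→sink; max matching = max flow.
Augmenting path A1→B3 (+1); matched 1.
Augmenting path A2→B2 (+1); matched 2.
Augmenting path A3→B5 (+1); matched 3.
Augmenting path A4→B1 (+1); matched 4.
Augmenting path A5→B4 (+1); matched 5.
Augmenting path A6→B1→A4→B3→A1→B5→A3→B6 (+1); matched 6.
No augmenting path remains; maximum matching = 6.
König certificate: {A1, A2, A3, A4, A5, A6} is a vertex cover of size 6 (every listed pair touches it), so no matching can be larger.

6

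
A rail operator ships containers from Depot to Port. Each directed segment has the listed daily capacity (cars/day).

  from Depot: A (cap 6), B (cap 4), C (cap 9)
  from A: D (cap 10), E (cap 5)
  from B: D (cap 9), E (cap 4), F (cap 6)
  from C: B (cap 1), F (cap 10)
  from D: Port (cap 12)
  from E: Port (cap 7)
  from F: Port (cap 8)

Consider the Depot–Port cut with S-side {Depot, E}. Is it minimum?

No — its capacity is 26, but the minimum cut has capacity 19.

Given cut capacity: 6 + 4 + 9 + 7 = 26.
Augment Depot→A→D→Port: bottleneck 6, flow now 6.
Augment Depot→B→D→Port: bottleneck 4, flow now 10.
Augment Depot→C→F→Port: bottleneck 8, flow now 18.
Augment Depot→C→B→D→Port: bottleneck 1, flow now 19.
No augmenting path remains; maximum flow = 19.
In the residual graph, reachable from Depot: {Depot}.
Min-cut edges: Depot→A (6), Depot→B (4), Depot→C (9); capacity 6 + 4 + 9 = 19.
Cut capacity 26 exceeds the max flow 19, so it is not minimum.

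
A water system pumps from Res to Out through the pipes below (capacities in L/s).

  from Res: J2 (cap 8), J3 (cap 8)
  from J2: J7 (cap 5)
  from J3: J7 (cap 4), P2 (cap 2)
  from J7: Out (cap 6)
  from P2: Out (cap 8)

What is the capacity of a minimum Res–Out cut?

8

Augment Res→J2→J7→Out: bottleneck 5, flow now 5.
Augment Res→J3→J7→Out: bottleneck 1, flow now 6.
Augment Res→J3→P2→Out: bottleneck 2, flow now 8.
No augmenting path remains; maximum flow = 8.
By max-flow min-cut, the minimum cut capacity equals the max flow.
In the residual graph, reachable from Res: {Res, J2, J3, J7}.
Min-cut edges: J3→P2 (2), J7→Out (6); capacity 2 + 6 = 8.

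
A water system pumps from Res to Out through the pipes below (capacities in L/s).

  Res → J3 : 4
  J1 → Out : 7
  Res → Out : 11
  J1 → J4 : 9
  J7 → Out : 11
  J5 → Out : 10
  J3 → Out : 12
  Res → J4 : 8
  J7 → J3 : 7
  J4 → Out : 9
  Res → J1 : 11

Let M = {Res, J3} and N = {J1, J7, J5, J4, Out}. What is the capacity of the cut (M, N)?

42

Edges leaving {Res, J3}: Res→J1 (11), Res→J4 (8), Res→Out (11), J3→Out (12).
Cut capacity = 11 + 8 + 11 + 12 = 42.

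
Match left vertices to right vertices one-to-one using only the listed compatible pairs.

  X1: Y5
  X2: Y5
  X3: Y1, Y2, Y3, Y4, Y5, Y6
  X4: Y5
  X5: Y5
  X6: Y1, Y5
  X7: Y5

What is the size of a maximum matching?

Unit-capacity flow: source→left, listed edges, right→sink; max matching = max flow.
Augmenting path X1→Y5 (+1); matched 1.
Augmenting path X3→Y1 (+1); matched 2.
Augmenting path X6→Y1→X3→Y2 (+1); matched 3.
No augmenting path remains; maximum matching = 3.
König certificate: {X3, X6, Y5} is a vertex cover of size 3 (every listed pair touches it), so no matching can be larger.

3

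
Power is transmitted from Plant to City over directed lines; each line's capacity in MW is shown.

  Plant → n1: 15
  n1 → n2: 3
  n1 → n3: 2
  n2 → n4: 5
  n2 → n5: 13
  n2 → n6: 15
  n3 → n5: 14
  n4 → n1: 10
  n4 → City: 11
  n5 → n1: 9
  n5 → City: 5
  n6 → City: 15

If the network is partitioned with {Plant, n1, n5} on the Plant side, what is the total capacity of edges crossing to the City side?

Edges leaving {Plant, n1, n5}: n1→n2 (3), n1→n3 (2), n5→City (5).
Cut capacity = 3 + 2 + 5 = 10.

10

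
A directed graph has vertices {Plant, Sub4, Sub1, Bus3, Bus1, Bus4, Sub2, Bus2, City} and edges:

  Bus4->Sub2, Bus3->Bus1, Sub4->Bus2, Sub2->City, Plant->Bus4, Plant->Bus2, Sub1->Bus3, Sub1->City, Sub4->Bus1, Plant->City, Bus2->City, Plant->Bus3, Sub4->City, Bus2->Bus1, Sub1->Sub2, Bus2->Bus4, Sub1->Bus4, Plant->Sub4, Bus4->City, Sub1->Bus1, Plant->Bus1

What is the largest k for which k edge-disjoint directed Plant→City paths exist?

Assign every edge capacity 1; by Menger, the answer equals the max flow.
Path Plant→City (+1); total 1.
Path Plant→Sub4→City (+1); total 2.
Path Plant→Bus4→City (+1); total 3.
Path Plant→Bus2→City (+1); total 4.
No residual Plant→City path; max flow = 4.
Certifying cut of size 4: {Plant→Bus2, Plant→Bus4, Plant→City, Plant→Sub4}.

4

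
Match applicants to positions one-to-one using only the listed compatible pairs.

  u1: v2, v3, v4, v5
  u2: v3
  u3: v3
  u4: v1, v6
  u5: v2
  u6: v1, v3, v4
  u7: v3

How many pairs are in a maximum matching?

Unit-capacity flow: source→left, listed edges, right→sink; max matching = max flow.
Augmenting path u1→v2 (+1); matched 1.
Augmenting path u2→v3 (+1); matched 2.
Augmenting path u4→v1 (+1); matched 3.
Augmenting path u6→v4 (+1); matched 4.
Augmenting path u5→v2→u1→v5 (+1); matched 5.
No augmenting path remains; maximum matching = 5.
König certificate: {u1, u4, u5, u6, v3} is a vertex cover of size 5 (every listed pair touches it), so no matching can be larger.

5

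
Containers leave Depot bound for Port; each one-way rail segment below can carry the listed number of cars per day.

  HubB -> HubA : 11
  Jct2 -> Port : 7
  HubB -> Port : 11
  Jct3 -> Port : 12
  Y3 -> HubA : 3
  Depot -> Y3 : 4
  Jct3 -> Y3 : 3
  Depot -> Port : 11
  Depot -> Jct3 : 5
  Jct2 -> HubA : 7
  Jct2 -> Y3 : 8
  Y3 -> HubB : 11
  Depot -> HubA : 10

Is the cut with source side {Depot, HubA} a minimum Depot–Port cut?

Yes — it is a minimum cut (capacity 20).

Given cut capacity: 5 + 4 + 11 = 20.
Augment Depot→Port: bottleneck 11, flow now 11.
Augment Depot→Jct3→Port: bottleneck 5, flow now 16.
Augment Depot→Y3→HubB→Port: bottleneck 4, flow now 20.
No augmenting path remains; maximum flow = 20.
Cut capacity 20 equals the max flow, so it is a minimum cut.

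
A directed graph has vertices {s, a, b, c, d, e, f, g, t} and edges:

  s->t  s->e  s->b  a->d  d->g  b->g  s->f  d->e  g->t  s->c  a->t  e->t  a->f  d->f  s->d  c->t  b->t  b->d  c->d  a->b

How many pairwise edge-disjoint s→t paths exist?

Assign every edge capacity 1; by Menger, the answer equals the max flow.
Path s→t (+1); total 1.
Path s→b→t (+1); total 2.
Path s→c→t (+1); total 3.
Path s→e→t (+1); total 4.
Path s→d→g→t (+1); total 5.
No residual s→t path; max flow = 5.
Certifying cut of size 5: {s→b, s→c, s→d, s→e, s→t}.

5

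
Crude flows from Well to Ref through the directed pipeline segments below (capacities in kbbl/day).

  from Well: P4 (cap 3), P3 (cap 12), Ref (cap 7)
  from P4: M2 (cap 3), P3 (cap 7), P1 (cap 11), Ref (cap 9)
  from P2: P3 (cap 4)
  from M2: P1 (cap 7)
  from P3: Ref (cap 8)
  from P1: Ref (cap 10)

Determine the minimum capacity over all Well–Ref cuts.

18

Augment Well→Ref: bottleneck 7, flow now 7.
Augment Well→P4→Ref: bottleneck 3, flow now 10.
Augment Well→P3→Ref: bottleneck 8, flow now 18.
No augmenting path remains; maximum flow = 18.
By max-flow min-cut, the minimum cut capacity equals the max flow.
In the residual graph, reachable from Well: {Well, P3}.
Min-cut edges: Well→P4 (3), Well→Ref (7), P3→Ref (8); capacity 3 + 7 + 8 = 18.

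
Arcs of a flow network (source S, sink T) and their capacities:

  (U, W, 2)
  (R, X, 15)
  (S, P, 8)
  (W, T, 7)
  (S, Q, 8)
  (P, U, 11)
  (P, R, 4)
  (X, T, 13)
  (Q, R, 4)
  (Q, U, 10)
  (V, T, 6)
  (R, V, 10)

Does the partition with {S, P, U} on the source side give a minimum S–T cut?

Given cut capacity: 8 + 4 + 2 = 14.
Augment S→P→R→V→T: bottleneck 4, flow now 4.
Augment S→P→U→W→T: bottleneck 2, flow now 6.
Augment S→Q→R→V→T: bottleneck 2, flow now 8.
Augment S→Q→R→X→T: bottleneck 2, flow now 10.
No augmenting path remains; maximum flow = 10.
In the residual graph, reachable from S: {S, P, Q, U}.
Min-cut edges: P→R (4), Q→R (4), U→W (2); capacity 4 + 4 + 2 = 10.
Cut capacity 14 exceeds the max flow 10, so it is not minimum.

No — its capacity is 14, but the minimum cut has capacity 10.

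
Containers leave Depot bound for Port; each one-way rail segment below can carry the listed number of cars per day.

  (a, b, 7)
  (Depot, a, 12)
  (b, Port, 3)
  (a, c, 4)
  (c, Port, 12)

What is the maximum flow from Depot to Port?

Augment Depot→a→b→Port: bottleneck 3, flow now 3.
Augment Depot→a→c→Port: bottleneck 4, flow now 7.
No augmenting path remains; maximum flow = 7.
In the residual graph, reachable from Depot: {Depot, a, b}.
Min-cut edges: a→c (4), b→Port (3); capacity 4 + 3 = 7.
This cut is saturated, so no flow can exceed 7.

7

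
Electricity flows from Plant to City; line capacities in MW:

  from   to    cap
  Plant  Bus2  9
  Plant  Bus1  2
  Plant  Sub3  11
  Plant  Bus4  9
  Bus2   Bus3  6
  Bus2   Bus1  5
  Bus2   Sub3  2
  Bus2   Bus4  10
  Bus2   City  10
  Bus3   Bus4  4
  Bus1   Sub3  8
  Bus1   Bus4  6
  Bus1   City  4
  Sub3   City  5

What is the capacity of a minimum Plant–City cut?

Augment Plant→Bus2→City: bottleneck 9, flow now 9.
Augment Plant→Bus1→City: bottleneck 2, flow now 11.
Augment Plant→Sub3→City: bottleneck 5, flow now 16.
No augmenting path remains; maximum flow = 16.
By max-flow min-cut, the minimum cut capacity equals the max flow.
In the residual graph, reachable from Plant: {Plant, Sub3, Bus4}.
Min-cut edges: Plant→Bus2 (9), Plant→Bus1 (2), Sub3→City (5); capacity 9 + 2 + 5 = 16.

16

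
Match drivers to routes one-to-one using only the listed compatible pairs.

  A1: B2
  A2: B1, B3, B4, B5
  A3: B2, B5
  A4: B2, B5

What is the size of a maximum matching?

Unit-capacity flow: source→left, listed edges, right→sink; max matching = max flow.
Augmenting path A1→B2 (+1); matched 1.
Augmenting path A2→B1 (+1); matched 2.
Augmenting path A3→B5 (+1); matched 3.
No augmenting path remains; maximum matching = 3.
König certificate: {A2, B2, B5} is a vertex cover of size 3 (every listed pair touches it), so no matching can be larger.

3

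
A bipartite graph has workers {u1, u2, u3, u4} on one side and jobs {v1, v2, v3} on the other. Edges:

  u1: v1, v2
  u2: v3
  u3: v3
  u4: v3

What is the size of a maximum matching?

2

Unit-capacity flow: source→left, listed edges, right→sink; max matching = max flow.
Augmenting path u1→v1 (+1); matched 1.
Augmenting path u2→v3 (+1); matched 2.
No augmenting path remains; maximum matching = 2.
König certificate: {u1, v3} is a vertex cover of size 2 (every listed pair touches it), so no matching can be larger.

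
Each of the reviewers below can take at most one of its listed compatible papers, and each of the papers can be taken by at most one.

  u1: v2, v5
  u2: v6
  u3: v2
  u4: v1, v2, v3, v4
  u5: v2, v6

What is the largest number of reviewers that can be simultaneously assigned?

4

Unit-capacity flow: source→left, listed edges, right→sink; max matching = max flow.
Augmenting path u1→v2 (+1); matched 1.
Augmenting path u2→v6 (+1); matched 2.
Augmenting path u4→v1 (+1); matched 3.
Augmenting path u3→v2→u1→v5 (+1); matched 4.
No augmenting path remains; maximum matching = 4.
König certificate: {u1, u4, v2, v6} is a vertex cover of size 4 (every listed pair touches it), so no matching can be larger.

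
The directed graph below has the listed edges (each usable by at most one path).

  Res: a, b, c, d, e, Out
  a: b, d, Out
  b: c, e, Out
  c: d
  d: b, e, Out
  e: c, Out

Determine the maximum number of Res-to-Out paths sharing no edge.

Assign every edge capacity 1; by Menger, the answer equals the max flow.
Path Res→Out (+1); total 1.
Path Res→a→Out (+1); total 2.
Path Res→b→Out (+1); total 3.
Path Res→d→Out (+1); total 4.
Path Res→e→Out (+1); total 5.
No residual Res→Out path; max flow = 5.
Certifying cut of size 5: {Res→Out, Res→a, b→Out, d→Out, e→Out}.

5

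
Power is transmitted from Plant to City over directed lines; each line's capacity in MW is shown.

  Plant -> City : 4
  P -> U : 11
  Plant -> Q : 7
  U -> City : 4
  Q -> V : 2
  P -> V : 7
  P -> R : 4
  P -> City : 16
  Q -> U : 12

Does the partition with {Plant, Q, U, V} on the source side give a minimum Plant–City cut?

Yes — it is a minimum cut (capacity 8).

Given cut capacity: 4 + 4 = 8.
Augment Plant→City: bottleneck 4, flow now 4.
Augment Plant→Q→U→City: bottleneck 4, flow now 8.
No augmenting path remains; maximum flow = 8.
Cut capacity 8 equals the max flow, so it is a minimum cut.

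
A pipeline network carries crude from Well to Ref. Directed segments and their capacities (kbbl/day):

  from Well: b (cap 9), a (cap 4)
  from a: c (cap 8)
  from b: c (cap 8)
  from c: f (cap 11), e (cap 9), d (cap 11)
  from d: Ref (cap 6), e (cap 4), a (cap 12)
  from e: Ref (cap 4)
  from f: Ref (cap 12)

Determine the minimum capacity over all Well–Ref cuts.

Augment Well→a→c→d→Ref: bottleneck 4, flow now 4.
Augment Well→b→c→d→Ref: bottleneck 2, flow now 6.
Augment Well→b→c→e→Ref: bottleneck 4, flow now 10.
Augment Well→b→c→f→Ref: bottleneck 2, flow now 12.
No augmenting path remains; maximum flow = 12.
By max-flow min-cut, the minimum cut capacity equals the max flow.
In the residual graph, reachable from Well: {Well, b}.
Min-cut edges: Well→a (4), b→c (8); capacity 4 + 8 = 12.

12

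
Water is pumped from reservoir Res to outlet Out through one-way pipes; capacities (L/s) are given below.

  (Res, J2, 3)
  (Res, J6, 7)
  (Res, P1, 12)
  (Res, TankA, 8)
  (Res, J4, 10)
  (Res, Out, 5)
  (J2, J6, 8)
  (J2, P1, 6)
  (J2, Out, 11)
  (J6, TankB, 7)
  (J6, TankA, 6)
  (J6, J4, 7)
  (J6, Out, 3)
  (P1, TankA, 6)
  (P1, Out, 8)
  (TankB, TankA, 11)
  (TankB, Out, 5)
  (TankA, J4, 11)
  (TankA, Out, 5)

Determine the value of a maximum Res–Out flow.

28

Augment Res→Out: bottleneck 5, flow now 5.
Augment Res→J2→Out: bottleneck 3, flow now 8.
Augment Res→J6→Out: bottleneck 3, flow now 11.
Augment Res→P1→Out: bottleneck 8, flow now 19.
Augment Res→TankA→Out: bottleneck 5, flow now 24.
Augment Res→J6→TankB→Out: bottleneck 4, flow now 28.
No augmenting path remains; maximum flow = 28.
In the residual graph, reachable from Res: {Res, P1, TankA, J4}.
Min-cut edges: Res→J2 (3), Res→J6 (7), Res→Out (5), P1→Out (8), TankA→Out (5); capacity 3 + 7 + 5 + 8 + 5 = 28.
This cut is saturated, so no flow can exceed 28.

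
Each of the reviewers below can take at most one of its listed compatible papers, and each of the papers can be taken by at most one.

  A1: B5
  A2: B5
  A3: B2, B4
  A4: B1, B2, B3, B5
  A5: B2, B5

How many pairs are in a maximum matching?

4

Unit-capacity flow: source→left, listed edges, right→sink; max matching = max flow.
Augmenting path A1→B5 (+1); matched 1.
Augmenting path A3→B2 (+1); matched 2.
Augmenting path A4→B1 (+1); matched 3.
Augmenting path A5→B2→A3→B4 (+1); matched 4.
No augmenting path remains; maximum matching = 4.
König certificate: {A3, A4, A5, B5} is a vertex cover of size 4 (every listed pair touches it), so no matching can be larger.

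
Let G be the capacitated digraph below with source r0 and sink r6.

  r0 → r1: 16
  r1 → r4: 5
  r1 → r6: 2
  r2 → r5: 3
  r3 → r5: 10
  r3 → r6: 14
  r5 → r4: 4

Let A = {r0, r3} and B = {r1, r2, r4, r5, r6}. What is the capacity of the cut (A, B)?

Edges leaving {r0, r3}: r0→r1 (16), r3→r5 (10), r3→r6 (14).
Cut capacity = 16 + 10 + 14 = 40.

40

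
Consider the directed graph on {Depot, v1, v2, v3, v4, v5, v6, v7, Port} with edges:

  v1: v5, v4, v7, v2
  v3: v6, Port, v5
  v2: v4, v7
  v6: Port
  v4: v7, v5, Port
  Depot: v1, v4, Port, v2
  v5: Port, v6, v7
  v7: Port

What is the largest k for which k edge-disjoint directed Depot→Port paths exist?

4

Assign every edge capacity 1; by Menger, the answer equals the max flow.
Path Depot→Port (+1); total 1.
Path Depot→v4→Port (+1); total 2.
Path Depot→v1→v5→Port (+1); total 3.
Path Depot→v2→v7→Port (+1); total 4.
No residual Depot→Port path; max flow = 4.
Certifying cut of size 4: {Depot→Port, Depot→v1, Depot→v2, Depot→v4}.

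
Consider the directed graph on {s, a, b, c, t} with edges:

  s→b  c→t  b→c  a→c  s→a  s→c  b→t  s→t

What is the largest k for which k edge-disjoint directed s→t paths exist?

3

Assign every edge capacity 1; by Menger, the answer equals the max flow.
Path s→t (+1); total 1.
Path s→b→t (+1); total 2.
Path s→c→t (+1); total 3.
No residual s→t path; max flow = 3.
Certifying cut of size 3: {c→t, s→b, s→t}.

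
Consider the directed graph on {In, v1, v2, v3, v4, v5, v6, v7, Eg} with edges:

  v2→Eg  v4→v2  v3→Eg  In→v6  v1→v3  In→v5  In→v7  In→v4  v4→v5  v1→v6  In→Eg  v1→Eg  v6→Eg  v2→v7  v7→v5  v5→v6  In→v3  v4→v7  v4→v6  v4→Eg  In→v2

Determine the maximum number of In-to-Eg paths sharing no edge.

Assign every edge capacity 1; by Menger, the answer equals the max flow.
Path In→Eg (+1); total 1.
Path In→v2→Eg (+1); total 2.
Path In→v3→Eg (+1); total 3.
Path In→v4→Eg (+1); total 4.
Path In→v6→Eg (+1); total 5.
No residual In→Eg path; max flow = 5.
Certifying cut of size 5: {In→Eg, In→v2, In→v3, In→v4, v6→Eg}.

5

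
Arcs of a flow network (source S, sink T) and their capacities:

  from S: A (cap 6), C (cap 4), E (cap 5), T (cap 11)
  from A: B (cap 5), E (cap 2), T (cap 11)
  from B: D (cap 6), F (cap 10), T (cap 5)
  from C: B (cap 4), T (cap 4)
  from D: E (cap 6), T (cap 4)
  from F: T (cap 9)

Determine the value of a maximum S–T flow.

21

Augment S→T: bottleneck 11, flow now 11.
Augment S→A→T: bottleneck 6, flow now 17.
Augment S→C→T: bottleneck 4, flow now 21.
No augmenting path remains; maximum flow = 21.
In the residual graph, reachable from S: {S, E}.
Min-cut edges: S→A (6), S→C (4), S→T (11); capacity 6 + 4 + 11 = 21.
This cut is saturated, so no flow can exceed 21.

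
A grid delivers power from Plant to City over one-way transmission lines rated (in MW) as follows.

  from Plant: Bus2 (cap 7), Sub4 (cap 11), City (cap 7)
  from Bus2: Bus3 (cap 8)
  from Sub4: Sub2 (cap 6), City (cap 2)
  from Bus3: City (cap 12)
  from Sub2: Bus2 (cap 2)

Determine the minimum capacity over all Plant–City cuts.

Augment Plant→City: bottleneck 7, flow now 7.
Augment Plant→Sub4→City: bottleneck 2, flow now 9.
Augment Plant→Bus2→Bus3→City: bottleneck 7, flow now 16.
Augment Plant→Sub4→Sub2→Bus2→Bus3→City: bottleneck 1, flow now 17.
No augmenting path remains; maximum flow = 17.
By max-flow min-cut, the minimum cut capacity equals the max flow.
In the residual graph, reachable from Plant: {Plant, Bus2, Sub4, Sub2}.
Min-cut edges: Plant→City (7), Bus2→Bus3 (8), Sub4→City (2); capacity 7 + 8 + 2 = 17.

17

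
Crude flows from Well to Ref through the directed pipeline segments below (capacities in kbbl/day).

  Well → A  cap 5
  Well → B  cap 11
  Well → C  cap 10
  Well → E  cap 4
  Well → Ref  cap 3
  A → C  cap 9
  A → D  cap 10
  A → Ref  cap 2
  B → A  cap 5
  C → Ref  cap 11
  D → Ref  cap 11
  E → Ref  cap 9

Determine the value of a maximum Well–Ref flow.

Augment Well→Ref: bottleneck 3, flow now 3.
Augment Well→A→Ref: bottleneck 2, flow now 5.
Augment Well→C→Ref: bottleneck 10, flow now 15.
Augment Well→E→Ref: bottleneck 4, flow now 19.
Augment Well→A→C→Ref: bottleneck 1, flow now 20.
Augment Well→A→D→Ref: bottleneck 2, flow now 22.
Augment Well→B→A→D→Ref: bottleneck 5, flow now 27.
No augmenting path remains; maximum flow = 27.
In the residual graph, reachable from Well: {Well, B}.
Min-cut edges: Well→A (5), Well→C (10), Well→E (4), Well→Ref (3), B→A (5); capacity 5 + 10 + 4 + 3 + 5 = 27.
This cut is saturated, so no flow can exceed 27.

27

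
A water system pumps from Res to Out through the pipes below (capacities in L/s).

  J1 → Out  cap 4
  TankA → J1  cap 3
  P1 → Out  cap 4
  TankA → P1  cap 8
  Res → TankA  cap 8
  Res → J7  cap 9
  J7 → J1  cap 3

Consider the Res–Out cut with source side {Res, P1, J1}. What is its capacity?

Edges leaving {Res, P1, J1}: Res→J7 (9), Res→TankA (8), P1→Out (4), J1→Out (4).
Cut capacity = 9 + 8 + 4 + 4 = 25.

25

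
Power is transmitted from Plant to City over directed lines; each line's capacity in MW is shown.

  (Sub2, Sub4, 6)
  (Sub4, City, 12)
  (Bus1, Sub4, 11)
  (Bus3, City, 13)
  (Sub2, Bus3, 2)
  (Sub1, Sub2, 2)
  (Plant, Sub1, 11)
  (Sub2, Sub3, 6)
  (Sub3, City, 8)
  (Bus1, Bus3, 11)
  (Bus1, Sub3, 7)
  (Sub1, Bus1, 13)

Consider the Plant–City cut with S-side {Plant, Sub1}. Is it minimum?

Given cut capacity: 2 + 13 = 15.
Augment Plant→Sub1→Sub2→Bus3→City: bottleneck 2, flow now 2.
Augment Plant→Sub1→Bus1→Bus3→City: bottleneck 9, flow now 11.
No augmenting path remains; maximum flow = 11.
In the residual graph, reachable from Plant: {Plant}.
Min-cut edges: Plant→Sub1 (11); capacity 11 = 11.
Cut capacity 15 exceeds the max flow 11, so it is not minimum.

No — its capacity is 15, but the minimum cut has capacity 11.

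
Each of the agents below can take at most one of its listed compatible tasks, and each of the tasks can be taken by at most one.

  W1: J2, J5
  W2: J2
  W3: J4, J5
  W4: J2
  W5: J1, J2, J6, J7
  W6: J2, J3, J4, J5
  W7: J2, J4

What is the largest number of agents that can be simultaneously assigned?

Unit-capacity flow: source→left, listed edges, right→sink; max matching = max flow.
Augmenting path W1→J2 (+1); matched 1.
Augmenting path W3→J4 (+1); matched 2.
Augmenting path W5→J1 (+1); matched 3.
Augmenting path W6→J3 (+1); matched 4.
Augmenting path W2→J2→W1→J5 (+1); matched 5.
No augmenting path remains; maximum matching = 5.
König certificate: {W5, W6, J2, J4, J5} is a vertex cover of size 5 (every listed pair touches it), so no matching can be larger.

5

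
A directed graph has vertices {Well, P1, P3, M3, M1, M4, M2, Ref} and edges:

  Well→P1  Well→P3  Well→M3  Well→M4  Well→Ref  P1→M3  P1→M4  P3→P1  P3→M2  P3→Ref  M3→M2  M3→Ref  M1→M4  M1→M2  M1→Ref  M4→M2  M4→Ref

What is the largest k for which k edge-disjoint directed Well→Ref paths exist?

Assign every edge capacity 1; by Menger, the answer equals the max flow.
Path Well→Ref (+1); total 1.
Path Well→P3→Ref (+1); total 2.
Path Well→M3→Ref (+1); total 3.
Path Well→M4→Ref (+1); total 4.
No residual Well→Ref path; max flow = 4.
Certifying cut of size 4: {M3→Ref, M4→Ref, Well→P3, Well→Ref}.

4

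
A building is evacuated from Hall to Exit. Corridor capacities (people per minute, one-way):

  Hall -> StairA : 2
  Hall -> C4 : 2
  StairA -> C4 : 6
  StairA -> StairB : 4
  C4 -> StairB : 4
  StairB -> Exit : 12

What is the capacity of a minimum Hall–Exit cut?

Augment Hall→StairA→StairB→Exit: bottleneck 2, flow now 2.
Augment Hall→C4→StairB→Exit: bottleneck 2, flow now 4.
No augmenting path remains; maximum flow = 4.
By max-flow min-cut, the minimum cut capacity equals the max flow.
In the residual graph, reachable from Hall: {Hall}.
Min-cut edges: Hall→StairA (2), Hall→C4 (2); capacity 2 + 2 = 4.

4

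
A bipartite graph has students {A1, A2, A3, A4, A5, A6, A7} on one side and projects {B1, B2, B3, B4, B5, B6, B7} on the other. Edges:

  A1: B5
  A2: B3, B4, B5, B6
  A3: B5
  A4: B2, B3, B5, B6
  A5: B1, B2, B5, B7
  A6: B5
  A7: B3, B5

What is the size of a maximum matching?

5

Unit-capacity flow: source→left, listed edges, right→sink; max matching = max flow.
Augmenting path A1→B5 (+1); matched 1.
Augmenting path A2→B3 (+1); matched 2.
Augmenting path A4→B2 (+1); matched 3.
Augmenting path A5→B1 (+1); matched 4.
Augmenting path A7→B3→A2→B4 (+1); matched 5.
No augmenting path remains; maximum matching = 5.
König certificate: {A2, A4, A5, A7, B5} is a vertex cover of size 5 (every listed pair touches it), so no matching can be larger.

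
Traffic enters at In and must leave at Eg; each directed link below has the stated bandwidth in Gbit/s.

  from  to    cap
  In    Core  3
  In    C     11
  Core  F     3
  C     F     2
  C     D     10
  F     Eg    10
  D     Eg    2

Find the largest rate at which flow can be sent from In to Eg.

7

Augment In→Core→F→Eg: bottleneck 3, flow now 3.
Augment In→C→F→Eg: bottleneck 2, flow now 5.
Augment In→C→D→Eg: bottleneck 2, flow now 7.
No augmenting path remains; maximum flow = 7.
In the residual graph, reachable from In: {In, C, D}.
Min-cut edges: In→Core (3), C→F (2), D→Eg (2); capacity 3 + 2 + 2 = 7.
This cut is saturated, so no flow can exceed 7.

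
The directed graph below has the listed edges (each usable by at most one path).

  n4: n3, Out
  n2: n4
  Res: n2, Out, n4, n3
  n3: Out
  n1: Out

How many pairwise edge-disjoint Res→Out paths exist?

3

Assign every edge capacity 1; by Menger, the answer equals the max flow.
Path Res→Out (+1); total 1.
Path Res→n3→Out (+1); total 2.
Path Res→n4→Out (+1); total 3.
No residual Res→Out path; max flow = 3.
Certifying cut of size 3: {Res→Out, n3→Out, n4→Out}.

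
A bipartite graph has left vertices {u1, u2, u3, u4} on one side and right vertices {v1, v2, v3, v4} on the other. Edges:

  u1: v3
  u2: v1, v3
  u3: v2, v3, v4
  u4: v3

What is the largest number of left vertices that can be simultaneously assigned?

Unit-capacity flow: source→left, listed edges, right→sink; max matching = max flow.
Augmenting path u1→v3 (+1); matched 1.
Augmenting path u2→v1 (+1); matched 2.
Augmenting path u3→v2 (+1); matched 3.
No augmenting path remains; maximum matching = 3.
König certificate: {u2, u3, v3} is a vertex cover of size 3 (every listed pair touches it), so no matching can be larger.

3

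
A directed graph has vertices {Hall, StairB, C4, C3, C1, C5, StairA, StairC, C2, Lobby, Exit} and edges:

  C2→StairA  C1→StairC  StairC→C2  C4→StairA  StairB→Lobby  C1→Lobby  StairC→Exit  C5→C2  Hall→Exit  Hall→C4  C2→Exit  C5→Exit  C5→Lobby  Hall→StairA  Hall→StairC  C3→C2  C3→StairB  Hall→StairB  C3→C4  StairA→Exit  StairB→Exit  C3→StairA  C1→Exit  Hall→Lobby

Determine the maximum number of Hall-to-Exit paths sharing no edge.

4

Assign every edge capacity 1; by Menger, the answer equals the max flow.
Path Hall→Exit (+1); total 1.
Path Hall→StairB→Exit (+1); total 2.
Path Hall→StairA→Exit (+1); total 3.
Path Hall→StairC→Exit (+1); total 4.
No residual Hall→Exit path; max flow = 4.
Certifying cut of size 4: {Hall→Exit, Hall→StairB, Hall→StairC, StairA→Exit}.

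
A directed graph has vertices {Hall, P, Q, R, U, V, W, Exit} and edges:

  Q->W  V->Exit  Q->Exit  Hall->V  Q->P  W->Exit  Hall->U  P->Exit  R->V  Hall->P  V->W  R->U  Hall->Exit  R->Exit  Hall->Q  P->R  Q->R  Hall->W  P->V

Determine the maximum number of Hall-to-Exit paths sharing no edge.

5

Assign every edge capacity 1; by Menger, the answer equals the max flow.
Path Hall→Exit (+1); total 1.
Path Hall→P→Exit (+1); total 2.
Path Hall→Q→Exit (+1); total 3.
Path Hall→V→Exit (+1); total 4.
Path Hall→W→Exit (+1); total 5.
No residual Hall→Exit path; max flow = 5.
Certifying cut of size 5: {Hall→Exit, Hall→P, Hall→Q, Hall→V, Hall→W}.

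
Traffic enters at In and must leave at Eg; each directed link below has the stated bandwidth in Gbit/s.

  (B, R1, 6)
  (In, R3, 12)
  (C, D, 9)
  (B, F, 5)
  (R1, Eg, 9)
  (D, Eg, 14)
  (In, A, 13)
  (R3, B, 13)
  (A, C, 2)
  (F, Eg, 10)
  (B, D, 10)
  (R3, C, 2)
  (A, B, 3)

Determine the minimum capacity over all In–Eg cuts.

17

Augment In→A→C→D→Eg: bottleneck 2, flow now 2.
Augment In→A→B→D→Eg: bottleneck 3, flow now 5.
Augment In→R3→C→D→Eg: bottleneck 2, flow now 7.
Augment In→R3→B→D→Eg: bottleneck 7, flow now 14.
Augment In→R3→B→F→Eg: bottleneck 3, flow now 17.
No augmenting path remains; maximum flow = 17.
By max-flow min-cut, the minimum cut capacity equals the max flow.
In the residual graph, reachable from In: {In, A}.
Min-cut edges: In→R3 (12), A→C (2), A→B (3); capacity 12 + 2 + 3 = 17.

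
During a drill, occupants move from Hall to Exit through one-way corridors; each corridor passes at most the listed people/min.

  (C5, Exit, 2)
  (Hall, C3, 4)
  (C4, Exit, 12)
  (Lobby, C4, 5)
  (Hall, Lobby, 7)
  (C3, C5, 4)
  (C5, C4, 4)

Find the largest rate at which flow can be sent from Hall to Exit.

Augment Hall→C3→C5→Exit: bottleneck 2, flow now 2.
Augment Hall→Lobby→C4→Exit: bottleneck 5, flow now 7.
Augment Hall→C3→C5→C4→Exit: bottleneck 2, flow now 9.
No augmenting path remains; maximum flow = 9.
In the residual graph, reachable from Hall: {Hall, Lobby}.
Min-cut edges: Hall→C3 (4), Lobby→C4 (5); capacity 4 + 5 = 9.
This cut is saturated, so no flow can exceed 9.

9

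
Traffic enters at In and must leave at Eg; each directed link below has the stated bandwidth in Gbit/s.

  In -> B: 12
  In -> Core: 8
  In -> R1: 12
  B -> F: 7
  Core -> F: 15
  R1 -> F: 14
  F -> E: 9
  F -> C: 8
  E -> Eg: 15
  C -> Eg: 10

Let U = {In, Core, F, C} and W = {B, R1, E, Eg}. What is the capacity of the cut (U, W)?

43

Edges leaving {In, Core, F, C}: In→B (12), In→R1 (12), F→E (9), C→Eg (10).
Cut capacity = 12 + 12 + 9 + 10 = 43.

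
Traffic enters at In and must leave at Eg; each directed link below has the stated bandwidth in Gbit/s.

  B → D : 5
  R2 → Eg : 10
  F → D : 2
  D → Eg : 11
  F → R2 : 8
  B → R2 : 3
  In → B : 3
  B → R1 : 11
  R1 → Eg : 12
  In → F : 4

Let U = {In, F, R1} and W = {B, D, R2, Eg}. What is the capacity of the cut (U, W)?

25

Edges leaving {In, F, R1}: In→B (3), F→D (2), F→R2 (8), R1→Eg (12).
Cut capacity = 3 + 2 + 8 + 12 = 25.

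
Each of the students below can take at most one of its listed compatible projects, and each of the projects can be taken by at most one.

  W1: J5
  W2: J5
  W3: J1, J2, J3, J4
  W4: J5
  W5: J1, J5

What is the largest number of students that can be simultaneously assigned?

3

Unit-capacity flow: source→left, listed edges, right→sink; max matching = max flow.
Augmenting path W1→J5 (+1); matched 1.
Augmenting path W3→J1 (+1); matched 2.
Augmenting path W5→J1→W3→J2 (+1); matched 3.
No augmenting path remains; maximum matching = 3.
König certificate: {W3, W5, J5} is a vertex cover of size 3 (every listed pair touches it), so no matching can be larger.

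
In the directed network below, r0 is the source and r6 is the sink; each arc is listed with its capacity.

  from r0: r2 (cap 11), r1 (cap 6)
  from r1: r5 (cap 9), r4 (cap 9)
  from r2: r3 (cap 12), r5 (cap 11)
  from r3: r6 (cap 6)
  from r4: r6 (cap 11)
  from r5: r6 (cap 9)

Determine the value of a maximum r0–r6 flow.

17

Augment r0→r1→r4→r6: bottleneck 6, flow now 6.
Augment r0→r2→r3→r6: bottleneck 6, flow now 12.
Augment r0→r2→r5→r6: bottleneck 5, flow now 17.
No augmenting path remains; maximum flow = 17.
In the residual graph, reachable from r0: {r0}.
Min-cut edges: r0→r1 (6), r0→r2 (11); capacity 6 + 11 = 17.
This cut is saturated, so no flow can exceed 17.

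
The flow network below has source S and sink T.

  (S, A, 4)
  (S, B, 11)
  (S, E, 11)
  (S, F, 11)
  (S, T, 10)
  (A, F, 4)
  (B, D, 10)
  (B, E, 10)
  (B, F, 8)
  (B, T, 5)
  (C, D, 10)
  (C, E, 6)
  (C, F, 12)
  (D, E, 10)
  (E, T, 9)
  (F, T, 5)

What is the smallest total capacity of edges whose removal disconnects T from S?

29

Augment S→T: bottleneck 10, flow now 10.
Augment S→B→T: bottleneck 5, flow now 15.
Augment S→E→T: bottleneck 9, flow now 24.
Augment S→F→T: bottleneck 5, flow now 29.
No augmenting path remains; maximum flow = 29.
By max-flow min-cut, the minimum cut capacity equals the max flow.
In the residual graph, reachable from S: {S, A, B, D, E, F}.
Min-cut edges: S→T (10), B→T (5), E→T (9), F→T (5); capacity 10 + 5 + 9 + 5 = 29.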